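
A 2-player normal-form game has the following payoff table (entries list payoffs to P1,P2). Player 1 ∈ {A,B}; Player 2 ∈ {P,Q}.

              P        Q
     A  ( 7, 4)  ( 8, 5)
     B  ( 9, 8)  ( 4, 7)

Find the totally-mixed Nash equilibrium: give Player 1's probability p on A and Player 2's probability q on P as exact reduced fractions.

P1 indiff ⇒ q·7+(1-q)·8 = q·9+(1-q)·4 ⇒ q(-2) = (1-q)(-4) ⇒ q = 2/3
P2 indiff ⇒ p·4+(1-p)·8 = p·5+(1-p)·7 ⇒ p(-1) = (1-p)(-1) ⇒ p = 1/2

p=1/2, q=2/3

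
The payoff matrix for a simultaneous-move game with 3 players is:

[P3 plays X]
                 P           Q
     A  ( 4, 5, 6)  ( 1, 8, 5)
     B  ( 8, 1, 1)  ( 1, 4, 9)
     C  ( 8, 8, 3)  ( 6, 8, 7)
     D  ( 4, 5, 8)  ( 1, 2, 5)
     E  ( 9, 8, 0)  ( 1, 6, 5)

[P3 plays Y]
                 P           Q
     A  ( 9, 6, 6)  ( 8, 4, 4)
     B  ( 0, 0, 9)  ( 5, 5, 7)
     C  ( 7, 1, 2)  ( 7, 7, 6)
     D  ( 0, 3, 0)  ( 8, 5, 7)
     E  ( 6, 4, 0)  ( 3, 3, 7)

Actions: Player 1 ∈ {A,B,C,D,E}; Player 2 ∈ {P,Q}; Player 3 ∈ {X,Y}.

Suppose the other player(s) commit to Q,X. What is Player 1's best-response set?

BR_1 = {C}

u_1(A vs Q,X) = 1
u_1(B vs Q,X) = 1
u_1(C vs Q,X) = 6
u_1(D vs Q,X) = 1
u_1(E vs Q,X) = 1
max payoff 6 at {C}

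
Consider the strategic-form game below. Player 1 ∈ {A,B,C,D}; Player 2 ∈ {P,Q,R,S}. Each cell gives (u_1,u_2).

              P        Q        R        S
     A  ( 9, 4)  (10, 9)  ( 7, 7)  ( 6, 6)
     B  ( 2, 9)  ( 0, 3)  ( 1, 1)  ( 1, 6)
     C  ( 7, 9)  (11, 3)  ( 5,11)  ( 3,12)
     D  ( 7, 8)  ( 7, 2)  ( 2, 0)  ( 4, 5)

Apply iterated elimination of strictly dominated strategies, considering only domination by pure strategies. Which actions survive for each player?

P1 drop B (A beats it: P:9>2 Q:10>0 R:7>1 S:6>1)
P1 drop D (A beats it: P:9>7 Q:10>7 R:7>2 S:6>4)
P2 drop P (R beats it: A:7>4 C:11>9)
P1→{A,C} P2→{Q,R,S}

Remaining: P1:{A,C} P2:{Q,R,S}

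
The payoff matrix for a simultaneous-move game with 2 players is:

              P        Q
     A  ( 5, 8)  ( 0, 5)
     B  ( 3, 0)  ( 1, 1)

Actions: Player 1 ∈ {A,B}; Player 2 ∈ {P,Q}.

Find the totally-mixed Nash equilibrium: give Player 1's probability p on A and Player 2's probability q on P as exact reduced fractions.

P1 indiff ⇒ q·5+(1-q)·0 = q·3+(1-q)·1 ⇒ q(2) = (1-q)(1) ⇒ q = 1/3
P2 indiff ⇒ p·8+(1-p)·0 = p·5+(1-p)·1 ⇒ p(3) = (1-p)(1) ⇒ p = 1/4

p=1/4, q=1/3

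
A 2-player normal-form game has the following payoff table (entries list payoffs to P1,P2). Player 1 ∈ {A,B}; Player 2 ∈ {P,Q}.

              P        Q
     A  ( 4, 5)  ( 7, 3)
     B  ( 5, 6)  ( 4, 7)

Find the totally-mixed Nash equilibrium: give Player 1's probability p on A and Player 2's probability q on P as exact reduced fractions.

P1 indiff ⇒ q·4+(1-q)·7 = q·5+(1-q)·4 ⇒ q(-1) = (1-q)(-3) ⇒ q = 3/4
P2 indiff ⇒ p·5+(1-p)·6 = p·3+(1-p)·7 ⇒ p(2) = (1-p)(1) ⇒ p = 1/3

P1 mixes 1/3 on A; P2 mixes 3/4 on P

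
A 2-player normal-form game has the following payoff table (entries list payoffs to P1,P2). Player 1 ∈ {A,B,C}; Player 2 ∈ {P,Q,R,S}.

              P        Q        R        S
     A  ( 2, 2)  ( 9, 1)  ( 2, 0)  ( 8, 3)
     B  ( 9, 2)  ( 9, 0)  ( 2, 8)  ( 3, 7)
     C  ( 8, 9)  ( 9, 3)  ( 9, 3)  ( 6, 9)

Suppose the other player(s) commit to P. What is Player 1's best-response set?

argmax u_1 = {B}

u_1(A vs P) = 2
u_1(B vs P) = 9
u_1(C vs P) = 8
max payoff 9 at {B}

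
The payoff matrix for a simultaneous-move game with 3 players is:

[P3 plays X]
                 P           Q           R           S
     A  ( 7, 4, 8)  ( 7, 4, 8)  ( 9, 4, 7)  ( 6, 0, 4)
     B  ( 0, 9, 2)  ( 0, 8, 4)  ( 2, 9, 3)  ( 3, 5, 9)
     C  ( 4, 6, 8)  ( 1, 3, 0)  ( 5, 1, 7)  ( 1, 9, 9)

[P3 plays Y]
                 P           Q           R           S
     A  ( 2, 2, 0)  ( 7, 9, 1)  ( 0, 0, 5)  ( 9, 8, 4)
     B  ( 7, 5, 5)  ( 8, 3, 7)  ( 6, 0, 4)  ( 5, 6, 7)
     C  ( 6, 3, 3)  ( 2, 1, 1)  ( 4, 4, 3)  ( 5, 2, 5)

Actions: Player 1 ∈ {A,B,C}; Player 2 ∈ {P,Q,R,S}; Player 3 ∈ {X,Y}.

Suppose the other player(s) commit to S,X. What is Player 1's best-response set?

P1 best: {A}

u_1(A vs S,X) = 6
u_1(B vs S,X) = 3
u_1(C vs S,X) = 1
max payoff 6 at {A}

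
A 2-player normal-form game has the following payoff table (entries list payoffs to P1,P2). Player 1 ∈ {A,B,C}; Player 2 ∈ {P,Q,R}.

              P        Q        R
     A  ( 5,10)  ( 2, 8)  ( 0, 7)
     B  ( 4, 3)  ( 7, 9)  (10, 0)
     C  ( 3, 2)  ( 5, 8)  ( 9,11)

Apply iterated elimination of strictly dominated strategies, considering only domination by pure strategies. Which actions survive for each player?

P1 drop C (B beats it: P:4>3 Q:7>5 R:10>9)
P2 drop R (P beats it: A:10>7 B:3>0)
P1→{A,B} P2→{P,Q}

Survivors P1:{A,B} P2:{P,Q}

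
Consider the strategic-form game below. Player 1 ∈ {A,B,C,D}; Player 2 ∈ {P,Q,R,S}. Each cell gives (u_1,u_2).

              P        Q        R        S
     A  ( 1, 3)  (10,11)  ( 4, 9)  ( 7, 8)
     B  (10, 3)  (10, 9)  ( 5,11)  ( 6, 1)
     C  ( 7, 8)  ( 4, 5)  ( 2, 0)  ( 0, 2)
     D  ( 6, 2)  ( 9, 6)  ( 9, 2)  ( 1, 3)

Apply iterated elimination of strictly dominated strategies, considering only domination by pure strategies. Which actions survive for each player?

P1 drop C (B beats it: P:10>7 Q:10>4 R:5>2 S:6>0)
P2 drop P (Q beats it: A:11>3 B:9>3 D:6>2)
P2 drop S (Q beats it: A:11>8 B:9>1 D:6>3)
P1→{A,B,D} P2→{Q,R}

IESDS → P1:{A,B,D} P2:{Q,R}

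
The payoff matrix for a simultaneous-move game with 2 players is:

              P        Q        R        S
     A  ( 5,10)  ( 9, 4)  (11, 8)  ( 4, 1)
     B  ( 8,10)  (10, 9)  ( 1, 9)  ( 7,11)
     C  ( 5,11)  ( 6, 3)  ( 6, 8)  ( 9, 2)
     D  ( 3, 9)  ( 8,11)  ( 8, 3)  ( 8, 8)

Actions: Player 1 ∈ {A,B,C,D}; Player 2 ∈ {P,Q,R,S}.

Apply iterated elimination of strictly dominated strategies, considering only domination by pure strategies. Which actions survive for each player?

P2 drop R (P beats it: A:10>8 B:10>9 C:11>8 D:9>3)
P1 drop A (B beats it: P:8>5 Q:10>9 S:7>4)
P1→{B,C,D} P2→{P,Q,S}

IESDS → P1:{B,C,D} P2:{P,Q,S}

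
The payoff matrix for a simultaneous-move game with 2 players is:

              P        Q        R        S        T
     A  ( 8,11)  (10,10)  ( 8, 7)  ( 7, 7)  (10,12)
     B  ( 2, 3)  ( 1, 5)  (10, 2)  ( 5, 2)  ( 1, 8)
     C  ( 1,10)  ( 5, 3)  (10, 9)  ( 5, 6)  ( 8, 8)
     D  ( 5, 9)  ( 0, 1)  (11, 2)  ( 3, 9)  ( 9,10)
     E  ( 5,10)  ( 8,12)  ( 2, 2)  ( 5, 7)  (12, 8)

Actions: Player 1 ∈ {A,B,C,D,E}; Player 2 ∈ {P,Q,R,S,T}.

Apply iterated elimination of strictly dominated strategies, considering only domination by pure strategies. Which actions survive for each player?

Survivors P1:{A,E} P2:{P,Q,T}

P2 drop R (P beats it: A:11>7 B:3>2 C:10>9 D:9>2 E:10>2)
P1 drop B (A beats it: P:8>2 Q:10>1 S:7>5 T:10>1)
P1 drop C (A beats it: P:8>1 Q:10>5 S:7>5 T:10>8)
P1 drop D (A beats it: P:8>5 Q:10>0 S:7>3 T:10>9)
P2 drop S (P beats it: A:11>7 E:10>7)
P1→{A,E} P2→{P,Q,T}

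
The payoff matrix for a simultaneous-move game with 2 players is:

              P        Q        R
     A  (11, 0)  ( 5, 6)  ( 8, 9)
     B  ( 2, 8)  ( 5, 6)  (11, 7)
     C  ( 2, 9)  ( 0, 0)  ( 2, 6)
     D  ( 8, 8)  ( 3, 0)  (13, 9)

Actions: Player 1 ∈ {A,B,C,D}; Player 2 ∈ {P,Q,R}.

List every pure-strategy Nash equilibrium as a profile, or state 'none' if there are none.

(A,P): not NE [P2→R gives 9>0]
(A,Q): not NE [P2→R gives 9>6]
(A,R): not NE [P1→D gives 13>8]
(B,P): not NE [P1→A gives 11>2]
(B,Q): not NE [P2→P gives 8>6]
(B,R): not NE [P1→D gives 13>11; P2→P gives 8>7]
(C,P): not NE [P1→A gives 11>2]
(C,Q): not NE [P1→B gives 5>0; P2→P gives 9>0]
(C,R): not NE [P1→D gives 13>2; P2→P gives 9>6]
(D,P): not NE [P1→A gives 11>8; P2→R gives 9>8]
(D,Q): not NE [P1→B gives 5>3; P2→R gives 9>0]
(D,R): NE

Nash profiles: (D,R)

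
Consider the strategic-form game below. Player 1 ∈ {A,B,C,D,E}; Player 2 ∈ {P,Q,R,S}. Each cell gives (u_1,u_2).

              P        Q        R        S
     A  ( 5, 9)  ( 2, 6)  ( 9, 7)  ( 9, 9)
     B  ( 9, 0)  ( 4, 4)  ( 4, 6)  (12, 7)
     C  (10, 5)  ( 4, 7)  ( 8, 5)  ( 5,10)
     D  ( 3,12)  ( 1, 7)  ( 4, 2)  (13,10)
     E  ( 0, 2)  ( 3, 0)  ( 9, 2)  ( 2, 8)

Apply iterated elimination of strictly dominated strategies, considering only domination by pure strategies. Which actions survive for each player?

P2 drop Q (S beats it: A:9>6 B:7>4 C:10>7 D:10>7 E:8>0)
P2 drop R (S beats it: A:9>7 B:7>6 C:10>5 D:10>2 E:8>2)
P1 drop A (B beats it: P:9>5 S:12>9)
P1 drop E (B beats it: P:9>0 S:12>2)
P1→{B,C,D} P2→{P,S}

Remaining: P1:{B,C,D} P2:{P,S}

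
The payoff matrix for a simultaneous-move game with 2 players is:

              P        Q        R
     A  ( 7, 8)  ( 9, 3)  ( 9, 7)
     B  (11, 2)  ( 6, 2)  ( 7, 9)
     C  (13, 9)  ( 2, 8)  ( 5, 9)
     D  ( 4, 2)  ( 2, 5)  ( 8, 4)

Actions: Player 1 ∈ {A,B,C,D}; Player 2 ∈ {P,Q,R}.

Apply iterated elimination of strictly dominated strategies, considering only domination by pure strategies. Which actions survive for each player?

P1 drop D (A beats it: P:7>4 Q:9>2 R:9>8)
P2 drop Q (R beats it: A:7>3 B:9>2 C:9>8)
P1→{A,B,C} P2→{P,R}

IESDS → P1:{A,B,C} P2:{P,R}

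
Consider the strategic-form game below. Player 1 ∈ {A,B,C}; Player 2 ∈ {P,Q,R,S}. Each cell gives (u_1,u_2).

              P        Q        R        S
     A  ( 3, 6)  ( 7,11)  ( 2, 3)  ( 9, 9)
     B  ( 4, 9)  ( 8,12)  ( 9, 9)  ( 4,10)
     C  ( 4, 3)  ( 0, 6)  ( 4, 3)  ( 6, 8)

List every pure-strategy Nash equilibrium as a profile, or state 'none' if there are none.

Nash profiles: (B,Q)

(A,P): not NE [P1→C gives 4>3; P2→Q gives 11>6]
(A,Q): not NE [P1→B gives 8>7]
(A,R): not NE [P1→B gives 9>2; P2→Q gives 11>3]
(A,S): not NE [P2→Q gives 11>9]
(B,P): not NE [P2→Q gives 12>9]
(B,Q): NE
(B,R): not NE [P2→Q gives 12>9]
(B,S): not NE [P1→A gives 9>4; P2→Q gives 12>10]
(C,P): not NE [P2→S gives 8>3]
(C,Q): not NE [P1→B gives 8>0; P2→S gives 8>6]
(C,R): not NE [P1→B gives 9>4; P2→S gives 8>3]
(C,S): not NE [P1→A gives 9>6]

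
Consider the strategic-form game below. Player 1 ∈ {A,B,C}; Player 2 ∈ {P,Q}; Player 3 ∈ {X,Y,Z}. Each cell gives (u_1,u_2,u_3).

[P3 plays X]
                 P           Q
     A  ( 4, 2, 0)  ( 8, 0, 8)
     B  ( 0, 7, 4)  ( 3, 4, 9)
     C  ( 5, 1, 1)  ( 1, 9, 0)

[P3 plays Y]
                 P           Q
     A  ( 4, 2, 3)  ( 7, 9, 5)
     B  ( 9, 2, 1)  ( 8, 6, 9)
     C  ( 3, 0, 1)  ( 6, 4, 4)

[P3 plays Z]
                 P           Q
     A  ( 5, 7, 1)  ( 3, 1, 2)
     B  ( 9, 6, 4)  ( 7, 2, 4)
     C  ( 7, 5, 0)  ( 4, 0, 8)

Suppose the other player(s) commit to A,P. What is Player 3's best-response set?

u_3(X vs A,P) = 0
u_3(Y vs A,P) = 3
u_3(Z vs A,P) = 1
max payoff 3 at {Y}

P3 best: {Y}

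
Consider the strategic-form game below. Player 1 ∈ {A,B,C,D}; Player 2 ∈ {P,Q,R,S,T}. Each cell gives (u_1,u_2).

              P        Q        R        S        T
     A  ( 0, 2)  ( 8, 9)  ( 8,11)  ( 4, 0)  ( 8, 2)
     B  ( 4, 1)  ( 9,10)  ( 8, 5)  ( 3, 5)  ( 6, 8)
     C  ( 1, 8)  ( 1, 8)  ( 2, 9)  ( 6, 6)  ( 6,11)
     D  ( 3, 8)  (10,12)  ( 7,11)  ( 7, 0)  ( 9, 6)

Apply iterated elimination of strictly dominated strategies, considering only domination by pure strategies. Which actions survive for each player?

Survivors P1:{A,B,D} P2:{Q,R}

P1 drop C (D beats it: P:3>1 Q:10>1 R:7>2 S:7>6 T:9>6)
P2 drop P (Q beats it: A:9>2 B:10>1 D:12>8)
P2 drop S (Q beats it: A:9>0 B:10>5 D:12>0)
P2 drop T (Q beats it: A:9>2 B:10>8 D:12>6)
P1→{A,B,D} P2→{Q,R}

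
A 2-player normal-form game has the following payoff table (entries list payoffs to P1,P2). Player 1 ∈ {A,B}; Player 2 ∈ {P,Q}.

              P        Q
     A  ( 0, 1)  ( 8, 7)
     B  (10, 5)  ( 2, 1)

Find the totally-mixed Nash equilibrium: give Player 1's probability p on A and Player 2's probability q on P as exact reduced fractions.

P1 indiff ⇒ q·0+(1-q)·8 = q·10+(1-q)·2 ⇒ q(-10) = (1-q)(-6) ⇒ q = 3/8
P2 indiff ⇒ p·1+(1-p)·5 = p·7+(1-p)·1 ⇒ p(-6) = (1-p)(-4) ⇒ p = 2/5

p=2/5, q=3/8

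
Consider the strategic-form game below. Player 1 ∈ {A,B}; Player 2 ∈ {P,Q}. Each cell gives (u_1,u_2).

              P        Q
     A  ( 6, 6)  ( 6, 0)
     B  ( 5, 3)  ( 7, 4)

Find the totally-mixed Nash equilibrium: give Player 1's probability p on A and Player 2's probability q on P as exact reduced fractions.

P1 indiff ⇒ q·6+(1-q)·6 = q·5+(1-q)·7 ⇒ q(1) = (1-q)(1) ⇒ q = 1/2
P2 indiff ⇒ p·6+(1-p)·3 = p·0+(1-p)·4 ⇒ p(6) = (1-p)(1) ⇒ p = 1/7

(p,q) = (1/7, 1/2)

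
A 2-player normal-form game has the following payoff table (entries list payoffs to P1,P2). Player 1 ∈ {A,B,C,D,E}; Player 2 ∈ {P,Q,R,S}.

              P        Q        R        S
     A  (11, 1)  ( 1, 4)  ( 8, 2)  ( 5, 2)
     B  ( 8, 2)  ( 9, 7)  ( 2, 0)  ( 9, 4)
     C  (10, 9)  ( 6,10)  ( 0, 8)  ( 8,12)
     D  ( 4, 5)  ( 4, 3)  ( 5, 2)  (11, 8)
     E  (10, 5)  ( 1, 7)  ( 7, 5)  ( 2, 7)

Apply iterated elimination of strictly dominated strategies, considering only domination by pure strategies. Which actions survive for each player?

P2 drop P (S beats it: A:2>1 B:4>2 C:12>9 D:8>5 E:7>5)
P1 drop C (B beats it: Q:9>6 R:2>0 S:9>8)
P2 drop R (Q beats it: A:4>2 B:7>0 D:3>2 E:7>5)
P1 drop A (B beats it: Q:9>1 S:9>5)
P1 drop E (B beats it: Q:9>1 S:9>2)
P1→{B,D} P2→{Q,S}

Survivors P1:{B,D} P2:{Q,S}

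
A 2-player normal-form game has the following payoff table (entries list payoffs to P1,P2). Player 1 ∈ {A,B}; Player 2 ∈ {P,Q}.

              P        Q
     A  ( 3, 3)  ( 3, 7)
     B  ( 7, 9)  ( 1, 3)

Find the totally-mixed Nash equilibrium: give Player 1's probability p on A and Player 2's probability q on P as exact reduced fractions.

p=3/5, q=1/3

P1 indiff ⇒ q·3+(1-q)·3 = q·7+(1-q)·1 ⇒ q(-4) = (1-q)(-2) ⇒ q = 1/3
P2 indiff ⇒ p·3+(1-p)·9 = p·7+(1-p)·3 ⇒ p(-4) = (1-p)(-6) ⇒ p = 3/5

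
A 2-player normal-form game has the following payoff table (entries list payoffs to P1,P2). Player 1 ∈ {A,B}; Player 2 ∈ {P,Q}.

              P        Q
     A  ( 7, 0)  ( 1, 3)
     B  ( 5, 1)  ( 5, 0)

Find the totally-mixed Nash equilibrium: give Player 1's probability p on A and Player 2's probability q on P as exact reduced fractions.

P1 indiff ⇒ q·7+(1-q)·1 = q·5+(1-q)·5 ⇒ q(2) = (1-q)(4) ⇒ q = 2/3
P2 indiff ⇒ p·0+(1-p)·1 = p·3+(1-p)·0 ⇒ p(-3) = (1-p)(-1) ⇒ p = 1/4

(p,q) = (1/4, 2/3)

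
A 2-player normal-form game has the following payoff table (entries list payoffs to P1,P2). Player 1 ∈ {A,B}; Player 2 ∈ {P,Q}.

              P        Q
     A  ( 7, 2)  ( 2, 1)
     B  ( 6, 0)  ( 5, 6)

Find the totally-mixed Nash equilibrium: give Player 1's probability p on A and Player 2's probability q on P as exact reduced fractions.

(p,q) = (6/7, 3/4)

P1 indiff ⇒ q·7+(1-q)·2 = q·6+(1-q)·5 ⇒ q(1) = (1-q)(3) ⇒ q = 3/4
P2 indiff ⇒ p·2+(1-p)·0 = p·1+(1-p)·6 ⇒ p(1) = (1-p)(6) ⇒ p = 6/7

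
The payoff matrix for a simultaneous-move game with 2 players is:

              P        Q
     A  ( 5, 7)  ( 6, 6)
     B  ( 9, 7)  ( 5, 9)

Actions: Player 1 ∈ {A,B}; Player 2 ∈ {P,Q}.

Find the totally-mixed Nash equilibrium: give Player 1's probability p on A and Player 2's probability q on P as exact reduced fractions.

p=2/3, q=1/5

P1 indiff ⇒ q·5+(1-q)·6 = q·9+(1-q)·5 ⇒ q(-4) = (1-q)(-1) ⇒ q = 1/5
P2 indiff ⇒ p·7+(1-p)·7 = p·6+(1-p)·9 ⇒ p(1) = (1-p)(2) ⇒ p = 2/3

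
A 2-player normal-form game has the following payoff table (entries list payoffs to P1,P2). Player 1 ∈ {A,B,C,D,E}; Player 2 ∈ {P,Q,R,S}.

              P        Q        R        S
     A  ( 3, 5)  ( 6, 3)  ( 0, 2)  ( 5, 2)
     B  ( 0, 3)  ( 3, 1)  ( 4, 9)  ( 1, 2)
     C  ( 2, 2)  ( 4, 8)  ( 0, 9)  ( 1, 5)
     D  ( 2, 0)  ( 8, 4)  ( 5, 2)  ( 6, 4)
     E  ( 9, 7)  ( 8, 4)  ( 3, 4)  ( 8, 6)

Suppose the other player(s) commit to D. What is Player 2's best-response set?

u_2(P vs D) = 0
u_2(Q vs D) = 4
u_2(R vs D) = 2
u_2(S vs D) = 4
max payoff 4 at {Q,S}

BR_2 = {Q,S}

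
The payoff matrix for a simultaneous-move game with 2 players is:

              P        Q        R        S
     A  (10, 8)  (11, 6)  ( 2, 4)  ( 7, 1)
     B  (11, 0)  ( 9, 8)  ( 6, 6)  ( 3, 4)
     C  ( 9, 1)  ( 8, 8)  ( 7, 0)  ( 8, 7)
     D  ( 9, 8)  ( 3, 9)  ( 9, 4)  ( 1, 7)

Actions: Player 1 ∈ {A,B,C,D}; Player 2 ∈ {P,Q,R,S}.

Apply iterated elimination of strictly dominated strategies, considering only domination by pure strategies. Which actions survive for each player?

P2 drop R (Q beats it: A:6>4 B:8>6 C:8>0 D:9>4)
P1 drop D (A beats it: P:10>9 Q:11>3 S:7>1)
P2 drop S (Q beats it: A:6>1 B:8>4 C:8>7)
P1 drop C (A beats it: P:10>9 Q:11>8)
P1→{A,B} P2→{P,Q}

Remaining: P1:{A,B} P2:{P,Q}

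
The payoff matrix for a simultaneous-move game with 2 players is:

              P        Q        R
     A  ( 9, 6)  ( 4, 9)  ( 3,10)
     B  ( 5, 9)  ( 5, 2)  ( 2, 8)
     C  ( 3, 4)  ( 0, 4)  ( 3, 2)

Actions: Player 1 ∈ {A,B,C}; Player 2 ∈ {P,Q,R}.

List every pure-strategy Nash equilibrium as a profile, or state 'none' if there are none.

(A,P): not NE [P2→R gives 10>6]
(A,Q): not NE [P1→B gives 5>4; P2→R gives 10>9]
(A,R): NE
(B,P): not NE [P1→A gives 9>5]
(B,Q): not NE [P2→P gives 9>2]
(B,R): not NE [P1→C gives 3>2; P2→P gives 9>8]
(C,P): not NE [P1→A gives 9>3]
(C,Q): not NE [P1→B gives 5>0]
(C,R): not NE [P2→Q gives 4>2]

Nash profiles: (A,R)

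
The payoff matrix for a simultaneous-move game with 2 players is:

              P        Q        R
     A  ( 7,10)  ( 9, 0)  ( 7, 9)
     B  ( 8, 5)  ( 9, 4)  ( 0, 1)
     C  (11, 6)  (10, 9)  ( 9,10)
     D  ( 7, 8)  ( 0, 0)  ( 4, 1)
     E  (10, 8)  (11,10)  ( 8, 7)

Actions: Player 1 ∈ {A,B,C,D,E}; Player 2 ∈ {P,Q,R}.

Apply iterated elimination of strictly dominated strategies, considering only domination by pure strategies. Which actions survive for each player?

P1 drop A (C beats it: P:11>7 Q:10>9 R:9>7)
P1 drop B (C beats it: P:11>8 Q:10>9 R:9>0)
P1 drop D (C beats it: P:11>7 Q:10>0 R:9>4)
P2 drop P (Q beats it: C:9>6 E:10>8)
P1→{C,E} P2→{Q,R}

Survivors P1:{C,E} P2:{Q,R}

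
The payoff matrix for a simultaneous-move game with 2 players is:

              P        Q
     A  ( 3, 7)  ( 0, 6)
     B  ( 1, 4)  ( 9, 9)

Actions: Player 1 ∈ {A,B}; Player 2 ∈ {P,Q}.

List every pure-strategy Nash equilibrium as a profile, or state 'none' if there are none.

(A,P): NE
(A,Q): not NE [P1→B gives 9>0; P2→P gives 7>6]
(B,P): not NE [P1→A gives 3>1; P2→Q gives 9>4]
(B,Q): NE

NE set: (A,P), (B,Q)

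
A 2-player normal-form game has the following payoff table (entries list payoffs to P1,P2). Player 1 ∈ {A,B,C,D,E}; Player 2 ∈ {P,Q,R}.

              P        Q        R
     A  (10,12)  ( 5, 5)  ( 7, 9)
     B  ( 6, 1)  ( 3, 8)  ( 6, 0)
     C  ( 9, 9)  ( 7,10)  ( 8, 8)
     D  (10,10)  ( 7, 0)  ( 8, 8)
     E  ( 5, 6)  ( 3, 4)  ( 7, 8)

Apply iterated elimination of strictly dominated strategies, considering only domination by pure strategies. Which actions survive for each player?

P1 drop B (A beats it: P:10>6 Q:5>3 R:7>6)
P1 drop E (C beats it: P:9>5 Q:7>3 R:8>7)
P2 drop R (P beats it: A:12>9 C:9>8 D:10>8)
P1→{A,C,D} P2→{P,Q}

IESDS → P1:{A,C,D} P2:{P,Q}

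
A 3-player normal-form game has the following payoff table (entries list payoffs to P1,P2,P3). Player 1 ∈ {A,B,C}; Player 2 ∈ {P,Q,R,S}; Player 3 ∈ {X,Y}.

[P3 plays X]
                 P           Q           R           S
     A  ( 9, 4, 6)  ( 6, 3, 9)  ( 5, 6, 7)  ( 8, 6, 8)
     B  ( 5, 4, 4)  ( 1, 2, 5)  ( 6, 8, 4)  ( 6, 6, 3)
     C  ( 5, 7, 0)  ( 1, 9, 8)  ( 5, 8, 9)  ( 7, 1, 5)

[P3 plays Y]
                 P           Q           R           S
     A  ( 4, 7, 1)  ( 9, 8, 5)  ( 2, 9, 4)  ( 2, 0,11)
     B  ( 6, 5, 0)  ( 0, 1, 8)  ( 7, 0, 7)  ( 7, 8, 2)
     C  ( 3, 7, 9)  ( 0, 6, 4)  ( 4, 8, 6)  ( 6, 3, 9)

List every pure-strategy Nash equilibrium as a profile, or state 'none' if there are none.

(A,P,X): not NE [P2→S gives 6>4]
(A,P,Y): not NE [P1→B gives 6>4; P2→R gives 9>7; P3→X gives 6>1]
(A,Q,X): not NE [P2→S gives 6>3]
(A,Q,Y): not NE [P2→R gives 9>8; P3→X gives 9>5]
(A,R,X): not NE [P1→B gives 6>5]
(A,R,Y): not NE [P1→B gives 7>2; P3→X gives 7>4]
(A,S,X): not NE [P3→Y gives 11>8]
(A,S,Y): not NE [P1→B gives 7>2; P2→R gives 9>0]
(B,P,X): not NE [P1→A gives 9>5; P2→R gives 8>4]
(B,P,Y): not NE [P2→S gives 8>5; P3→X gives 4>0]
(B,Q,X): not NE [P1→A gives 6>1; P2→R gives 8>2; P3→Y gives 8>5]
(B,Q,Y): not NE [P1→A gives 9>0; P2→S gives 8>1]
(B,R,X): not NE [P3→Y gives 7>4]
(B,R,Y): not NE [P2→S gives 8>0]
(B,S,X): not NE [P1→A gives 8>6; P2→R gives 8>6]
(B,S,Y): not NE [P3→X gives 3>2]
(C,P,X): not NE [P1→A gives 9>5; P2→Q gives 9>7; P3→Y gives 9>0]
(C,P,Y): not NE [P1→B gives 6>3; P2→R gives 8>7]
(C,Q,X): not NE [P1→A gives 6>1]
(C,Q,Y): not NE [P1→A gives 9>0; P2→R gives 8>6; P3→X gives 8>4]
(C,R,X): not NE [P1→B gives 6>5; P2→Q gives 9>8]
(C,R,Y): not NE [P1→B gives 7>4; P3→X gives 9>6]
(C,S,X): not NE [P1→A gives 8>7; P2→Q gives 9>1; P3→Y gives 9>5]
(C,S,Y): not NE [P1→B gives 7>6; P2→R gives 8>3]

PSNE: ∅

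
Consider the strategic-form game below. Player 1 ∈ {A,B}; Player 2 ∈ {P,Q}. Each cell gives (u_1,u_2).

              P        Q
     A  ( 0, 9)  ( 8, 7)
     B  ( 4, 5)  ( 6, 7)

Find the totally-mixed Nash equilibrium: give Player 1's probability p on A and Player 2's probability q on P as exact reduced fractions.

P1 indiff ⇒ q·0+(1-q)·8 = q·4+(1-q)·6 ⇒ q(-4) = (1-q)(-2) ⇒ q = 1/3
P2 indiff ⇒ p·9+(1-p)·5 = p·7+(1-p)·7 ⇒ p(2) = (1-p)(2) ⇒ p = 1/2

p=1/2, q=1/3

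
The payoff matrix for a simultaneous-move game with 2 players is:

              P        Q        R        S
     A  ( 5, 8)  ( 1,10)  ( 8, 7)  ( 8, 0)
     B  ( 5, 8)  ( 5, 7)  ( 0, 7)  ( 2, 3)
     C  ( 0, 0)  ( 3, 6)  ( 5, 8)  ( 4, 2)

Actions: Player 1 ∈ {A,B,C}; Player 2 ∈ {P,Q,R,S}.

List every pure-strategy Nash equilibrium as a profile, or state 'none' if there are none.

(A,P): not NE [P2→Q gives 10>8]
(A,Q): not NE [P1→B gives 5>1]
(A,R): not NE [P2→Q gives 10>7]
(A,S): not NE [P2→Q gives 10>0]
(B,P): NE
(B,Q): not NE [P2→P gives 8>7]
(B,R): not NE [P1→A gives 8>0; P2→P gives 8>7]
(B,S): not NE [P1→A gives 8>2; P2→P gives 8>3]
(C,P): not NE [P1→B gives 5>0; P2→R gives 8>0]
(C,Q): not NE [P1→B gives 5>3; P2→R gives 8>6]
(C,R): not NE [P1→A gives 8>5]
(C,S): not NE [P1→A gives 8>4; P2→R gives 8>2]

PSNE = {(B,P)}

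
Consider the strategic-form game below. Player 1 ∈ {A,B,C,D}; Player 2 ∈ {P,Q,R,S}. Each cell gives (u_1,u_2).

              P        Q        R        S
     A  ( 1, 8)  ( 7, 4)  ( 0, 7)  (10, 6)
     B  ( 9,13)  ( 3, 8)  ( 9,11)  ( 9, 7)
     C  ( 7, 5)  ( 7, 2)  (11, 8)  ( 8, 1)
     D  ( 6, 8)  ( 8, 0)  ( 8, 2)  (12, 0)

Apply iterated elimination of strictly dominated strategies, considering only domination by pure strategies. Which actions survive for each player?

Remaining: P1:{B,C} P2:{P,R}

P1 drop A (D beats it: P:6>1 Q:8>7 R:8>0 S:12>10)
P2 drop Q (P beats it: B:13>8 C:5>2 D:8>0)
P2 drop S (P beats it: B:13>7 C:5>1 D:8>0)
P1 drop D (B beats it: P:9>6 R:9>8)
P1→{B,C} P2→{P,R}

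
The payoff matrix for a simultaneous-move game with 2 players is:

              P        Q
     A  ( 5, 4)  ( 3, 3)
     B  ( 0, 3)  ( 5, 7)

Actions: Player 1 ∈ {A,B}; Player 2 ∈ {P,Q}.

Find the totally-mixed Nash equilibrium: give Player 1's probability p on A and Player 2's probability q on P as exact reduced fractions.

P1 mixes 4/5 on A; P2 mixes 2/7 on P

P1 indiff ⇒ q·5+(1-q)·3 = q·0+(1-q)·5 ⇒ q(5) = (1-q)(2) ⇒ q = 2/7
P2 indiff ⇒ p·4+(1-p)·3 = p·3+(1-p)·7 ⇒ p(1) = (1-p)(4) ⇒ p = 4/5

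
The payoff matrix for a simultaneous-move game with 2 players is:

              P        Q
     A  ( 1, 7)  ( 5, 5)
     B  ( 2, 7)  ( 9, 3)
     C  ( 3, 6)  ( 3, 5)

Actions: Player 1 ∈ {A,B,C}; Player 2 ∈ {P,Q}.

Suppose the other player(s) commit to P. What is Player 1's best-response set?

u_1(A vs P) = 1
u_1(B vs P) = 2
u_1(C vs P) = 3
max payoff 3 at {C}

argmax u_1 = {C}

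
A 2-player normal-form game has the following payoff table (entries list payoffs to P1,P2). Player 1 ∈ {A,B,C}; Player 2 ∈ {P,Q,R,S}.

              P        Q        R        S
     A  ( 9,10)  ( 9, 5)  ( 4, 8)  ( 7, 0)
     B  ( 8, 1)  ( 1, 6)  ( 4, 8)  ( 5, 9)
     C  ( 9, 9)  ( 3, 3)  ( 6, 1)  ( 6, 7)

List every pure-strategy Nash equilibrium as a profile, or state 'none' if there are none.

Nash profiles: (A,P), (C,P)

(A,P): NE
(A,Q): not NE [P2→P gives 10>5]
(A,R): not NE [P1→C gives 6>4; P2→P gives 10>8]
(A,S): not NE [P2→P gives 10>0]
(B,P): not NE [P1→C gives 9>8; P2→S gives 9>1]
(B,Q): not NE [P1→A gives 9>1; P2→S gives 9>6]
(B,R): not NE [P1→C gives 6>4; P2→S gives 9>8]
(B,S): not NE [P1→A gives 7>5]
(C,P): NE
(C,Q): not NE [P1→A gives 9>3; P2→P gives 9>3]
(C,R): not NE [P2→P gives 9>1]
(C,S): not NE [P1→A gives 7>6; P2→P gives 9>7]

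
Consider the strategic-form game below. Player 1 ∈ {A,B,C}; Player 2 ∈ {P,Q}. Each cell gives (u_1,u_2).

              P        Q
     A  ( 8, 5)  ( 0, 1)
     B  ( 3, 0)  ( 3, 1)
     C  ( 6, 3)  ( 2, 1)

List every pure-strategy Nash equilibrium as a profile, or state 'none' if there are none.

(A,P): NE
(A,Q): not NE [P1→B gives 3>0; P2→P gives 5>1]
(B,P): not NE [P1→A gives 8>3; P2→Q gives 1>0]
(B,Q): NE
(C,P): not NE [P1→A gives 8>6]
(C,Q): not NE [P1→B gives 3>2; P2→P gives 3>1]

NE set: (A,P), (B,Q)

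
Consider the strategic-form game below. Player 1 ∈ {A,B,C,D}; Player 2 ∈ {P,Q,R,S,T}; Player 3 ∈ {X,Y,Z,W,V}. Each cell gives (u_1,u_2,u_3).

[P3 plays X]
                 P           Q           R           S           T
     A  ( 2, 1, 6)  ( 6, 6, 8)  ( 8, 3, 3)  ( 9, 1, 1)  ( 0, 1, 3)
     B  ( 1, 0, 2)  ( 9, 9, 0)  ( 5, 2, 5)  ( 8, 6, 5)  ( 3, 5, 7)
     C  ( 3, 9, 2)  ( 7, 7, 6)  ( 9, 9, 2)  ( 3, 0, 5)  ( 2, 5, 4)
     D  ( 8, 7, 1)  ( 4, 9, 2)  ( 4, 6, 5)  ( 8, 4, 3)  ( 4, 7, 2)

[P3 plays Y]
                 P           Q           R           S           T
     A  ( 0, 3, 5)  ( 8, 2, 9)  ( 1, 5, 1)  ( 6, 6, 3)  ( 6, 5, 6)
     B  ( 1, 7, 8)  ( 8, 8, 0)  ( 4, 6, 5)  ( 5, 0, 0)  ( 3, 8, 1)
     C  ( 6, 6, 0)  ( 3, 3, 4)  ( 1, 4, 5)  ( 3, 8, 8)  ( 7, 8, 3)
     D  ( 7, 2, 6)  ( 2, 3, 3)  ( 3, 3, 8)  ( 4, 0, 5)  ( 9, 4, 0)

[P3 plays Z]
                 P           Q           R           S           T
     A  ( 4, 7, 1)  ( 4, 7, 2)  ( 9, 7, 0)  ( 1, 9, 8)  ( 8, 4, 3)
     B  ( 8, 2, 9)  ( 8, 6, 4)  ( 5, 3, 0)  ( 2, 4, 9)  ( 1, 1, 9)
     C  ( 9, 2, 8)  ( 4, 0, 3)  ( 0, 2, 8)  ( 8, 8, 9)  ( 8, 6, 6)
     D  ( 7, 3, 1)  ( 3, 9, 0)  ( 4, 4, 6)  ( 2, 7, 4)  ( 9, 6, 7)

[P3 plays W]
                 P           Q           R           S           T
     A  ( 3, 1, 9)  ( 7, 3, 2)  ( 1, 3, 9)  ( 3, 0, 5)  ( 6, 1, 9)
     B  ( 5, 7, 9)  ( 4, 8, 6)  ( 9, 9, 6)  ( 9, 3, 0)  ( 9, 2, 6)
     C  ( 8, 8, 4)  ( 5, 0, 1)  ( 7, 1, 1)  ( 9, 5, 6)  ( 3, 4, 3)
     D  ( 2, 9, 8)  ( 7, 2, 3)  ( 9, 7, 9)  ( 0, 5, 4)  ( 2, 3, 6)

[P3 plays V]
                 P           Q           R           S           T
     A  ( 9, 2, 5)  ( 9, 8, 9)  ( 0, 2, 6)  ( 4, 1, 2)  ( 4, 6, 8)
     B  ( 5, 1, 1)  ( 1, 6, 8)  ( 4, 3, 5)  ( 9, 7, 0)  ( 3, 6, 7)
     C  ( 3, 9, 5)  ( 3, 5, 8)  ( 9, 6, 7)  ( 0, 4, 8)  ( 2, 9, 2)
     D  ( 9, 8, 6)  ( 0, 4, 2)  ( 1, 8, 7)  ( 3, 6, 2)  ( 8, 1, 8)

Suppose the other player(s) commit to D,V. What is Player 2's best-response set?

argmax u_2 = {P,R}

u_2(P vs D,V) = 8
u_2(Q vs D,V) = 4
u_2(R vs D,V) = 8
u_2(S vs D,V) = 6
u_2(T vs D,V) = 1
max payoff 8 at {P,R}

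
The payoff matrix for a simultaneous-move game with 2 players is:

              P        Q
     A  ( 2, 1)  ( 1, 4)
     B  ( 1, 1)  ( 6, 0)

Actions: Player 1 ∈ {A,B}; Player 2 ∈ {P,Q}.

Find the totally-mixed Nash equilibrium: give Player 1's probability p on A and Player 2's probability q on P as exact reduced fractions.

P1 mixes 1/4 on A; P2 mixes 5/6 on P

P1 indiff ⇒ q·2+(1-q)·1 = q·1+(1-q)·6 ⇒ q(1) = (1-q)(5) ⇒ q = 5/6
P2 indiff ⇒ p·1+(1-p)·1 = p·4+(1-p)·0 ⇒ p(-3) = (1-p)(-1) ⇒ p = 1/4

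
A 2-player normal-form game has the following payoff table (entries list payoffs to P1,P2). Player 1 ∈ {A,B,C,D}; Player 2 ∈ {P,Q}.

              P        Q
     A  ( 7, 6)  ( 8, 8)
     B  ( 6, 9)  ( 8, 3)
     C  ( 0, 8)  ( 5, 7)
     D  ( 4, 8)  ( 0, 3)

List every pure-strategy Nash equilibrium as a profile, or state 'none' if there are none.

(A,P): not NE [P2→Q gives 8>6]
(A,Q): NE
(B,P): not NE [P1→A gives 7>6]
(B,Q): not NE [P2→P gives 9>3]
(C,P): not NE [P1→A gives 7>0]
(C,Q): not NE [P1→B gives 8>5; P2→P gives 8>7]
(D,P): not NE [P1→A gives 7>4]
(D,Q): not NE [P1→B gives 8>0; P2→P gives 8>3]

PSNE = {(A,Q)}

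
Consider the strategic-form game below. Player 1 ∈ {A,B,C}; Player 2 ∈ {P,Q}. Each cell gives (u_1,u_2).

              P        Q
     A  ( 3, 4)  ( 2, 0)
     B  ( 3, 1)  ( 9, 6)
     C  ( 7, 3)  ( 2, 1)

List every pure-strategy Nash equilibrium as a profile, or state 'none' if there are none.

(A,P): not NE [P1→C gives 7>3]
(A,Q): not NE [P1→B gives 9>2; P2→P gives 4>0]
(B,P): not NE [P1→C gives 7>3; P2→Q gives 6>1]
(B,Q): NE
(C,P): NE
(C,Q): not NE [P1→B gives 9>2; P2→P gives 3>1]

PSNE = {(B,Q), (C,P)}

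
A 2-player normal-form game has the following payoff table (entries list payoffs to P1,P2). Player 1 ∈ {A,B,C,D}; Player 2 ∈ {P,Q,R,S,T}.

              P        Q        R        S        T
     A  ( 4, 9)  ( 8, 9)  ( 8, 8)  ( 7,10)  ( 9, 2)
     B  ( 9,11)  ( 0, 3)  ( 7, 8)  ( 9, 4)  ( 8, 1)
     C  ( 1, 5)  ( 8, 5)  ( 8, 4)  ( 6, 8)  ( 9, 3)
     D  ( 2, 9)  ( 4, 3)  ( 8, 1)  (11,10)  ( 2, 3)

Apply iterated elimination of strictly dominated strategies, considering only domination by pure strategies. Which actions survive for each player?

IESDS → P1:{B,D} P2:{P,S}

P2 drop Q (S beats it: A:10>9 B:4>3 C:8>5 D:10>3)
P2 drop R (P beats it: A:9>8 B:11>8 C:5>4 D:9>1)
P2 drop T (P beats it: A:9>2 B:11>1 C:5>3 D:9>3)
P1 drop A (B beats it: P:9>4 S:9>7)
P1 drop C (B beats it: P:9>1 S:9>6)
P1→{B,D} P2→{P,S}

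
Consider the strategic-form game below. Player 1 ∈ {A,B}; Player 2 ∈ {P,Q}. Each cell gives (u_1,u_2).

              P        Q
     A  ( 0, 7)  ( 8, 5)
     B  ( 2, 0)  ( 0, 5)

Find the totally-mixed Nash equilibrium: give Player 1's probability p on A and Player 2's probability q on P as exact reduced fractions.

P1 indiff ⇒ q·0+(1-q)·8 = q·2+(1-q)·0 ⇒ q(-2) = (1-q)(-8) ⇒ q = 4/5
P2 indiff ⇒ p·7+(1-p)·0 = p·5+(1-p)·5 ⇒ p(2) = (1-p)(5) ⇒ p = 5/7

(p,q) = (5/7, 4/5)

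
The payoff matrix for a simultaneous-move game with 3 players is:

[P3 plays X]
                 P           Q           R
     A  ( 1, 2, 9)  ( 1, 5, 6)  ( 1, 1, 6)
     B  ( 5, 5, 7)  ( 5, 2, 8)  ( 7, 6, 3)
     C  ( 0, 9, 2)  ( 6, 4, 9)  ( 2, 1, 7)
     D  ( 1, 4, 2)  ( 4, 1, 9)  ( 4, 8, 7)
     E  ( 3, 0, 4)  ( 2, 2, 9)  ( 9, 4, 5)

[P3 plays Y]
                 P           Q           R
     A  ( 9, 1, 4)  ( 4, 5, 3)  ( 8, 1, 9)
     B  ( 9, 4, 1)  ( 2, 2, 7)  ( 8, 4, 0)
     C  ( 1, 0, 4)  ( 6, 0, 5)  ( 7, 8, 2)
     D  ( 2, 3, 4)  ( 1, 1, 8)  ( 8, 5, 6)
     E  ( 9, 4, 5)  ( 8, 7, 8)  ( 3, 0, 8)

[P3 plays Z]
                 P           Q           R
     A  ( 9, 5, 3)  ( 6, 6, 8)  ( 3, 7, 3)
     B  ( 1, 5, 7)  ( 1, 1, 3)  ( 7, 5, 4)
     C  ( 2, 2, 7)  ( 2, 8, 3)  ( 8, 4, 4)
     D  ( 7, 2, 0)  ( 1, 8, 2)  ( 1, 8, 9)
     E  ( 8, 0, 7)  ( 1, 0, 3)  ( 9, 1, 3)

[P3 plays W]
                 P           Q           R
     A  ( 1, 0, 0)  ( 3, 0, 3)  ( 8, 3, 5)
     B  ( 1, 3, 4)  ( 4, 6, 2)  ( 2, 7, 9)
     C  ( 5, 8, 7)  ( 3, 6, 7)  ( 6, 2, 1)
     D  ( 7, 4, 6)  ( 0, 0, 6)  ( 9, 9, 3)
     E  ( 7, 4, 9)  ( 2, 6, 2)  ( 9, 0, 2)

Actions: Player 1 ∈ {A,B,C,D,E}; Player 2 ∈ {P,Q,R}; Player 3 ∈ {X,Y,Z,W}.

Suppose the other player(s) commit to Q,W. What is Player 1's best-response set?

u_1(A vs Q,W) = 3
u_1(B vs Q,W) = 4
u_1(C vs Q,W) = 3
u_1(D vs Q,W) = 0
u_1(E vs Q,W) = 2
max payoff 4 at {B}

P1 best: {B}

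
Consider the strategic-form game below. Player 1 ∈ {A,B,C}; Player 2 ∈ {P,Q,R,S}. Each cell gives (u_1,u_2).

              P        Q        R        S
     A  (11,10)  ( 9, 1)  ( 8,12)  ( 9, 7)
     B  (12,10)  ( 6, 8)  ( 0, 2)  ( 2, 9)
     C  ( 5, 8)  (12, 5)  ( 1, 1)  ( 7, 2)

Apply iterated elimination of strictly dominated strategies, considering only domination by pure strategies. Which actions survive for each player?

P2 drop Q (P beats it: A:10>1 B:10>8 C:8>5)
P1 drop C (A beats it: P:11>5 R:8>1 S:9>7)
P2 drop S (P beats it: A:10>7 B:10>9)
P1→{A,B} P2→{P,R}

IESDS → P1:{A,B} P2:{P,R}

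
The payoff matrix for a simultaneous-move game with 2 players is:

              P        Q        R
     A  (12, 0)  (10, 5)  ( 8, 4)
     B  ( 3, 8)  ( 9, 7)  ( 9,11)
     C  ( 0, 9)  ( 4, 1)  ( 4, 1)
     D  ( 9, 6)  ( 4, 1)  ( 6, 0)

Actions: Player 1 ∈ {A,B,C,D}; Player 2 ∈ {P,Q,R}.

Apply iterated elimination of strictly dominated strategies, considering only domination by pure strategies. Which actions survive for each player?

P1 drop C (A beats it: P:12>0 Q:10>4 R:8>4)
P1 drop D (A beats it: P:12>9 Q:10>4 R:8>6)
P2 drop P (R beats it: A:4>0 B:11>8)
P1→{A,B} P2→{Q,R}

IESDS → P1:{A,B} P2:{Q,R}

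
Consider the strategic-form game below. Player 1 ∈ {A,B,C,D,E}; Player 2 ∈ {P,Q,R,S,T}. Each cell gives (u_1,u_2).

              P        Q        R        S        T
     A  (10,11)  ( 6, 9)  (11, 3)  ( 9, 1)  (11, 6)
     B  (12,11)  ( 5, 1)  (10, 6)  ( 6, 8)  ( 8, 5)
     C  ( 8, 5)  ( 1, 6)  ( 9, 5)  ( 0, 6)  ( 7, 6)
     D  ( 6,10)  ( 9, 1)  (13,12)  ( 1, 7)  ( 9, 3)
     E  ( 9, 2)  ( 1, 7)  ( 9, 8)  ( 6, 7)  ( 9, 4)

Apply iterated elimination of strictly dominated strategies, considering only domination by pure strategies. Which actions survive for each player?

P1 drop C (A beats it: P:10>8 Q:6>1 R:11>9 S:9>0 T:11>7)
P1 drop E (A beats it: P:10>9 Q:6>1 R:11>9 S:9>6 T:11>9)
P2 drop Q (P beats it: A:11>9 B:11>1 D:10>1)
P2 drop S (P beats it: A:11>1 B:11>8 D:10>7)
P2 drop T (P beats it: A:11>6 B:11>5 D:10>3)
P1→{A,B,D} P2→{P,R}

IESDS → P1:{A,B,D} P2:{P,R}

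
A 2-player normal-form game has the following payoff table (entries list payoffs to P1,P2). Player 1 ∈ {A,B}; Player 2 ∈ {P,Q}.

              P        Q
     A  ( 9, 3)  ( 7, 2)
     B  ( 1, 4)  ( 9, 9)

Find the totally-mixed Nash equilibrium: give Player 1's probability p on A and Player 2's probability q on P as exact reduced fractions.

P1 indiff ⇒ q·9+(1-q)·7 = q·1+(1-q)·9 ⇒ q(8) = (1-q)(2) ⇒ q = 1/5
P2 indiff ⇒ p·3+(1-p)·4 = p·2+(1-p)·9 ⇒ p(1) = (1-p)(5) ⇒ p = 5/6

P1 mixes 5/6 on A; P2 mixes 1/5 on P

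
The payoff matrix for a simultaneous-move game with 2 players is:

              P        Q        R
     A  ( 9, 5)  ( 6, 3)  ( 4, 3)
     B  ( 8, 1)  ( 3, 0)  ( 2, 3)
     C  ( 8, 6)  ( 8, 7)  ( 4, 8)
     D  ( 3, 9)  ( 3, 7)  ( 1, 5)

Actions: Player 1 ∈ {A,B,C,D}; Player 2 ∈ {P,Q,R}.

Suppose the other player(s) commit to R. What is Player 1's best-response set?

BR_1 = {A,C}

u_1(A vs R) = 4
u_1(B vs R) = 2
u_1(C vs R) = 4
u_1(D vs R) = 1
max payoff 4 at {A,C}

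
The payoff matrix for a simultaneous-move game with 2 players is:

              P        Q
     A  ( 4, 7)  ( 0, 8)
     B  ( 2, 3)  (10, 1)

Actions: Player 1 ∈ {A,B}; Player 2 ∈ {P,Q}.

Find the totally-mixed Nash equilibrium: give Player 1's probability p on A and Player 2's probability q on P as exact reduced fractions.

P1 indiff ⇒ q·4+(1-q)·0 = q·2+(1-q)·10 ⇒ q(2) = (1-q)(10) ⇒ q = 5/6
P2 indiff ⇒ p·7+(1-p)·3 = p·8+(1-p)·1 ⇒ p(-1) = (1-p)(-2) ⇒ p = 2/3

P1 mixes 2/3 on A; P2 mixes 5/6 on P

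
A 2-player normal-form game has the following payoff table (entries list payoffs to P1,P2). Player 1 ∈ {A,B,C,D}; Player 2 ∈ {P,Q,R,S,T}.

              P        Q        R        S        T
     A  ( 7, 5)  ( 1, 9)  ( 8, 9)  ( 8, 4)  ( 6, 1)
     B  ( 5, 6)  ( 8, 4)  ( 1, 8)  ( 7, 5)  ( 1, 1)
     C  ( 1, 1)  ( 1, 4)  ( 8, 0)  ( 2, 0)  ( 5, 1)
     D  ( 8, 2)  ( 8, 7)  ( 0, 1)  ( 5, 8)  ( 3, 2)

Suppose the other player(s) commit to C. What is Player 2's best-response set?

u_2(P vs C) = 1
u_2(Q vs C) = 4
u_2(R vs C) = 0
u_2(S vs C) = 0
u_2(T vs C) = 1
max payoff 4 at {Q}

P2 best: {Q}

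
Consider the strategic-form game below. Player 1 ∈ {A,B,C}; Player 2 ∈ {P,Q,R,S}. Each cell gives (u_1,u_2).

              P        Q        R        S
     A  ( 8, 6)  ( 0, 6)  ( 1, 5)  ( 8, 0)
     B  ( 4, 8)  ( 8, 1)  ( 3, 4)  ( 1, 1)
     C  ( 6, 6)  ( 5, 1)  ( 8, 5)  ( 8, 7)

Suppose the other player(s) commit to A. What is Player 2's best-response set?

u_2(P vs A) = 6
u_2(Q vs A) = 6
u_2(R vs A) = 5
u_2(S vs A) = 0
max payoff 6 at {P,Q}

BR_2 = {P,Q}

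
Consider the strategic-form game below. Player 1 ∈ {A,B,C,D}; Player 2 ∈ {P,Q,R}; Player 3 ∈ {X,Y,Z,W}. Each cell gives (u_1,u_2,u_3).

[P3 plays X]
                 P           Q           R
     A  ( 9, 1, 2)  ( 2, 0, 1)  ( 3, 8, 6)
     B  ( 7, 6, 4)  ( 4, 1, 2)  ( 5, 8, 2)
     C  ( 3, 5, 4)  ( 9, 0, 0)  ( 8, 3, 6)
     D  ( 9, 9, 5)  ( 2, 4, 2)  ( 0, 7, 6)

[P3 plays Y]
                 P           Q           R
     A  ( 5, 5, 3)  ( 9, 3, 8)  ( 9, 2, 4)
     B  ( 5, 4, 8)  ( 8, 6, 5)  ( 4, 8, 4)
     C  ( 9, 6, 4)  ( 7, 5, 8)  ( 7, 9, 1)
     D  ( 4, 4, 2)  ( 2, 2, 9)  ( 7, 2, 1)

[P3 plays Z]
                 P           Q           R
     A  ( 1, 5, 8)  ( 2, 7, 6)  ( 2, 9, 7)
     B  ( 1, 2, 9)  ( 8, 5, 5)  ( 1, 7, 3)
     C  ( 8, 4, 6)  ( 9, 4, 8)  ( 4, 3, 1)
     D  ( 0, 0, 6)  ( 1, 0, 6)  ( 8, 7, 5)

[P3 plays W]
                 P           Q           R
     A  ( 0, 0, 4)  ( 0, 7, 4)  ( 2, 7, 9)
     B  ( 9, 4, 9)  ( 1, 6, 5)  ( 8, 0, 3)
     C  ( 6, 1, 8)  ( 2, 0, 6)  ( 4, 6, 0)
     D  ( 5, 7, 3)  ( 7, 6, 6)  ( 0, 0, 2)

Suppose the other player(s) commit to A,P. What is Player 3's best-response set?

u_3(X vs A,P) = 2
u_3(Y vs A,P) = 3
u_3(Z vs A,P) = 8
u_3(W vs A,P) = 4
max payoff 8 at {Z}

BR_3 = {Z}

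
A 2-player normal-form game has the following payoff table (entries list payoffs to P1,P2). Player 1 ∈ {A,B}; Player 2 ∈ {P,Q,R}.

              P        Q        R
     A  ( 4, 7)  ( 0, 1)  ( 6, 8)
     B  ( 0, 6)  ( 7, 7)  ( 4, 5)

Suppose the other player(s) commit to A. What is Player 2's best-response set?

u_2(P vs A) = 7
u_2(Q vs A) = 1
u_2(R vs A) = 8
max payoff 8 at {R}

P2 best: {R}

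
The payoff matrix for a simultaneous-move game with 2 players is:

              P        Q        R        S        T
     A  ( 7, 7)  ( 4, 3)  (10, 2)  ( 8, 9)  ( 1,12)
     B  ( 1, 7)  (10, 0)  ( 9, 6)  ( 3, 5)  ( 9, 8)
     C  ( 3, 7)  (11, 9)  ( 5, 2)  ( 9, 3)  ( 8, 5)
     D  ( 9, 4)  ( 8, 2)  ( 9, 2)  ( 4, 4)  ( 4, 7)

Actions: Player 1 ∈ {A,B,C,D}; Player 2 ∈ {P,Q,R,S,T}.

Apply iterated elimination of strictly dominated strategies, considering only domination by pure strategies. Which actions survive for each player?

P2 drop R (P beats it: A:7>2 B:7>6 C:7>2 D:4>2)
P2 drop S (T beats it: A:12>9 B:8>5 C:5>3 D:7>4)
P1 drop A (D beats it: P:9>7 Q:8>4 T:4>1)
P1→{B,C,D} P2→{P,Q,T}

Survivors P1:{B,C,D} P2:{P,Q,T}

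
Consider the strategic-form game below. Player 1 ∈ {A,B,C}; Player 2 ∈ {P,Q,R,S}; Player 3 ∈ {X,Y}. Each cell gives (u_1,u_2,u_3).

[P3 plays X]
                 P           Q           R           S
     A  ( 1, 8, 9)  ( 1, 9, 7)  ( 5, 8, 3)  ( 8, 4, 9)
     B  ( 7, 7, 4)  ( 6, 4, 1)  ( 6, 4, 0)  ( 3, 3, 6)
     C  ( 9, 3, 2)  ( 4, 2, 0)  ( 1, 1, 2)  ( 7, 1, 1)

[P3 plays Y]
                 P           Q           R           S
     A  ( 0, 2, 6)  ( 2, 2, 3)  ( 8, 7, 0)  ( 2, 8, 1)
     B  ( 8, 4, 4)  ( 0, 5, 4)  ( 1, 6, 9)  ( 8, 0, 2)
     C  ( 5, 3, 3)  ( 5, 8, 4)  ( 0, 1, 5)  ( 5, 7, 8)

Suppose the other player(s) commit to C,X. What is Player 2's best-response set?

u_2(P vs C,X) = 3
u_2(Q vs C,X) = 2
u_2(R vs C,X) = 1
u_2(S vs C,X) = 1
max payoff 3 at {P}

argmax u_2 = {P}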